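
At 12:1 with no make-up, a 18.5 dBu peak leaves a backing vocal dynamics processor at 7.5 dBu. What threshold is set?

6.5 dBu

Input is 12 dB above T (since output overshoot × R = input overshoot: (7.5 − T)·12 = 18.5 − T gives T = 6.5 dBu).
Check: 6.5 + (18.5 − 6.5)/12 = 6.5 + 1 = 7.5 dBu. ✓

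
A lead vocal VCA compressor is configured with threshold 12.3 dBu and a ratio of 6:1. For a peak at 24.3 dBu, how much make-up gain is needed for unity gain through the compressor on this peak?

The peak compresses to 12.3 + 12/6 = 14.3 dBu.
To reach 24.3 dBu requires 24.3 − 14.3 = 10 dB of make-up.

10 dB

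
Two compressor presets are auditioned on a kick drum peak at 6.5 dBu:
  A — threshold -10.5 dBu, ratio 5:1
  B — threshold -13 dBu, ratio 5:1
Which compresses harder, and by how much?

B, by 2 dB

A: overshoot 17 dB → output overshoot 3.4 dB → GR 13.6 dB.
B: overshoot 19.5 dB → output overshoot 3.9 dB → GR 15.6 dB.
Difference: 2 dB in favour of B.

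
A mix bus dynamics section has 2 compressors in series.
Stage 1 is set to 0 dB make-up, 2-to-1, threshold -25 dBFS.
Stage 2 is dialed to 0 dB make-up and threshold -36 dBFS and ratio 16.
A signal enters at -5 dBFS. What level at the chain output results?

-34.6875 dBFS

Stage 1: -5 dBFS is 20 dB over -25 dBFS; at 2:1 that becomes 10 dB over, giving -15 dBFS.
Stage 2: 21 dB above -36 dBFS, reduced 16:1 to 1.3125 dB above → -34.6875 dBFS.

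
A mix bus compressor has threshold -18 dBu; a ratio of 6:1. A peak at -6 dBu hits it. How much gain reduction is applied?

10 dB

The signal is 12 dB above threshold.
After 6:1 compression the overshoot becomes 12/6 = 2 dB.
So the signal is attenuated by 12 − 2 = 10 dB.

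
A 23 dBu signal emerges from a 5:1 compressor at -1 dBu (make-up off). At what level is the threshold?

Input is 30 dB above T (since output overshoot × R = input overshoot: (-1 − T)·5 = 23 − T gives T = -7 dBu).
Check: -7 + (23 − (-7))/5 = -7 + 6 = -1 dBu. ✓

-7 dBu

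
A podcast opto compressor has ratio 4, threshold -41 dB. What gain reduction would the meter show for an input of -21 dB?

15 dB

The signal is 20 dB above threshold.
After 4:1 compression the overshoot becomes 20/4 = 5 dB.
Gain reduction = 20 − 5 = 15 dB.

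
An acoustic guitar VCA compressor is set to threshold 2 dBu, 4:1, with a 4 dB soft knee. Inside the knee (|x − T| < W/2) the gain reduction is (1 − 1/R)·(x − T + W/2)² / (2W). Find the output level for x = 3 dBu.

2.15625 dBu

x − T + W/2 = 3 − 2 + 2 = 3.
GR = (1 − 1/4) × 3² / 8 = 0.75 × 9 / 8 = 0.84375 dB.
Output = 3 − 0.84375 = 2.15625 dBu.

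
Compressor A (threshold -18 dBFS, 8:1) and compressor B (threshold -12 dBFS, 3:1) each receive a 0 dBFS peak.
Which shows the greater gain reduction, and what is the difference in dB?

A: overshoot 18 dB → output overshoot 2.25 dB → GR 15.75 dB.
B: overshoot 12 dB → output overshoot 4 dB → GR 8 dB.
A applies 7.75 dB more gain reduction.

A, by 7.75 dB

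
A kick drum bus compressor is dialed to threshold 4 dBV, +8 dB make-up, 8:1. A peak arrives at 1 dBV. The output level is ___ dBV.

9 dBV

1 dBV is 3 dB below the 4 dBV threshold, so no gain reduction is applied.
Make-up gain adds 8 dB: 1 + 8 = 9 dBV.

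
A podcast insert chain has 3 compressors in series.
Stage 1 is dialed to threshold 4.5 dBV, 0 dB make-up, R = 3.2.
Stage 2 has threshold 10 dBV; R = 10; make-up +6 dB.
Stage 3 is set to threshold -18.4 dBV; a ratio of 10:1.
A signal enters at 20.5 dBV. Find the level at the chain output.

-15.01 dBV

Stage 1: 20.5 dBV is 16 dB over 4.5 dBV; at 3.2:1 that becomes 5 dB over, giving 9.5 dBV.
Stage 2: 9.5 dBV is at or below the 10 dBV threshold — no compression; make-up brings it to 15.5 dBV.
Stage 3: 33.9 dB above -18.4 dBV, reduced 10:1 to 3.39 dB above → -15.01 dBV.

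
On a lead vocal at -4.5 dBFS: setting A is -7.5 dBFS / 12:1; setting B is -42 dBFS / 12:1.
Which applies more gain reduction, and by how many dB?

A: overshoot 3 dB → output overshoot 0.25 dB → GR 2.75 dB.
B: overshoot 37.5 dB → output overshoot 3.125 dB → GR 34.375 dB.
B reduces 31.625 dB more.

B, by 31.625 dB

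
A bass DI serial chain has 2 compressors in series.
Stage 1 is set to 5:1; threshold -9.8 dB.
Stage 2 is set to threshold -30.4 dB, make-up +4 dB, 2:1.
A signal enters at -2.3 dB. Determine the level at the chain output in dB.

-15.35 dB

Stage 1: overshoot 7.5 dB → 7.5/5 = 1.5 dB → -8.3 dB.
Stage 2: 22.1 dB above -30.4 dB, reduced 2:1 to 11.05 dB above → -19.35 dB; +4 dB make-up → -15.35 dB.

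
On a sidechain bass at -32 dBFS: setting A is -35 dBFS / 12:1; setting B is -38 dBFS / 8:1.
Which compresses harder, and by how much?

A: GR = 3 − 3/12 = 2.75 dB.
B: GR = 6 − 6/8 = 5.25 dB.
B applies 2.5 dB more gain reduction.

B, by 2.5 dB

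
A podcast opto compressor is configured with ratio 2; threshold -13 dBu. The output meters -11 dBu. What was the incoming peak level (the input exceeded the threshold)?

The compressed level sits -11 − (-13) = 2 dB over threshold.
Input overshoot = R × output overshoot = 4 dB → input = -13 + 4 = -9 dBu.

-9 dBu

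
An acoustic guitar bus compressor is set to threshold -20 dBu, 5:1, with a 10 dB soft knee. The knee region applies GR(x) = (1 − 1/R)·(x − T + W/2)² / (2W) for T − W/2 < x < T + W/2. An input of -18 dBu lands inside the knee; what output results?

-19.96 dBu

x − T + W/2 = -18 − (-20) + 5 = 7.
GR = (1 − 1/5) × 7² / 20 = 0.8 × 49 / 20 = 1.96 dB.
Output = -18 − 1.96 = -19.96 dBu.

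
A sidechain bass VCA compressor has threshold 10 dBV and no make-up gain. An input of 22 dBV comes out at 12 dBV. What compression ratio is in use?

Input overshoot = 22 − 10 = 12 dB; output overshoot = 12 − 10 = 2 dB.
Ratio = 12 / 2 = 6.

6:1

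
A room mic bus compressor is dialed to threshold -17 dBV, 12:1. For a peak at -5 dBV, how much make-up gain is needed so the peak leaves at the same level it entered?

11 dB

Overshoot 12 dB → 12/12 = 1 dB after compression, so the compressed level is -17 + 1 = -16 dBV.
Make-up = target − compressed = -5 − (-16) = 11 dB.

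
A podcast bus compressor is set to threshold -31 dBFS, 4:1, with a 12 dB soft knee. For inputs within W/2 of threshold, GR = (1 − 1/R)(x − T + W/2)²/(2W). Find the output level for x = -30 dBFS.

x − T + W/2 = -30 − (-31) + 6 = 7.
GR = (1 − 1/4) × 7² / 24 = 0.75 × 49 / 24 = 1.53125 dB.
Output = -30 − 1.53125 = -31.53125 dBFS.

-31.53125 dBFS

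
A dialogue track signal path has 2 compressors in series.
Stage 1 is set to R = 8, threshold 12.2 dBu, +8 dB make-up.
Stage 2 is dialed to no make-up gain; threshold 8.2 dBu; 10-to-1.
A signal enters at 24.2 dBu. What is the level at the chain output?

9.55 dBu

Stage 1: overshoot 12 dB → 12/8 = 1.5 dB → 13.7 dBu; +8 dB make-up → 21.7 dBu.
Stage 2: 21.7 dBu is 13.5 dB over 8.2 dBu; at 10:1 that becomes 1.35 dB over, giving 9.55 dBu.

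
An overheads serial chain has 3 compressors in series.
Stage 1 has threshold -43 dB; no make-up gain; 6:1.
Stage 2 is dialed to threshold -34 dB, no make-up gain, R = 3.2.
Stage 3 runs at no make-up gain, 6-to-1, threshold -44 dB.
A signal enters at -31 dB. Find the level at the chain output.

-43.5 dB

Stage 1: -31 dB is 12 dB over -43 dB; at 6:1 that becomes 2 dB over, giving -41 dB.
Stage 2: below threshold (-41 ≤ -34); passes unchanged; output -41 dB.
Stage 3: overshoot 3 dB → 3/6 = 0.5 dB → -43.5 dB.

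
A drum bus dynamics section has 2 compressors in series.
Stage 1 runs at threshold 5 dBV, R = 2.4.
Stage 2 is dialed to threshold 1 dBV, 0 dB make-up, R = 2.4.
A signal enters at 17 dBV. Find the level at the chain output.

Stage 1: 17 dBV is 12 dB over 5 dBV; at 2.4:1 that becomes 5 dB over, giving 10 dBV.
Stage 2: overshoot 9 dB → 9/2.4 = 3.75 dB → 4.75 dBV.

4.75 dBV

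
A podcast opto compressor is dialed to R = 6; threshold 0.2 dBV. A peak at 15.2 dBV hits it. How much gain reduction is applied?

12.5 dB

15.2 dBV exceeds the threshold by 15 dB.
A 6:1 ratio leaves 2.5 dB of that excess.
Gain reduction = 15 − 2.5 = 12.5 dB.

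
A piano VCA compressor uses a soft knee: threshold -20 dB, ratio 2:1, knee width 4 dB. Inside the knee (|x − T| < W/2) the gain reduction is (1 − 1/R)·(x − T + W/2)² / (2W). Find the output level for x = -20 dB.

x − T + W/2 = -20 − (-20) + 2 = 2.
GR = (1 − 1/2) × 2² / 8 = 0.5 × 4 / 8 = 0.25 dB.
Output = -20 − 0.25 = -20.25 dB.

-20.25 dB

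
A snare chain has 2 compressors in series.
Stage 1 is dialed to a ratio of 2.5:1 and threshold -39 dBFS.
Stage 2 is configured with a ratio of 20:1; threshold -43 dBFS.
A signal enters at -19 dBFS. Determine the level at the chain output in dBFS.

-42.4 dBFS

Stage 1: overshoot 20 dB → 20/2.5 = 8 dB → -31 dBFS.
Stage 2: 12 dB above -43 dBFS, reduced 20:1 to 0.6 dB above → -42.4 dBFS.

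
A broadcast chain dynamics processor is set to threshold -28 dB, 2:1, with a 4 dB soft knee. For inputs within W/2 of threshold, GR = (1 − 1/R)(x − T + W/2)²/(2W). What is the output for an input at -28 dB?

-28.25 dB

x − T + W/2 = -28 − (-28) + 2 = 2.
GR = (1 − 1/2) × 2² / 8 = 0.5 × 4 / 8 = 0.25 dB.
Output = -28 − 0.25 = -28.25 dB.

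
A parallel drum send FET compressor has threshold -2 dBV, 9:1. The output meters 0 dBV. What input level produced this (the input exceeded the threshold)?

16 dBV

That's 2 dB above the -2 dBV threshold.
Undo the ratio: input overshoot = 2 × 9 = 18 dB, giving input = 16 dBV.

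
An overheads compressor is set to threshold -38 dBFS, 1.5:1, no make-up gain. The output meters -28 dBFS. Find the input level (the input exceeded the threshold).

That's 10 dB above the -38 dBFS threshold.
Before 1.5:1 compression the overshoot was 10 × 1.5 = 15 dB, so input = -38 + 15 = -23 dBFS.

-23 dBFS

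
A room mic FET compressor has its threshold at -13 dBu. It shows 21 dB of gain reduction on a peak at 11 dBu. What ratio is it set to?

8:1

Input overshoot = 11 − (-13) = 24 dB.
Output overshoot = 24 − 21 = 3 dB.
Ratio = input overshoot / output overshoot = 24 / 3 = 8.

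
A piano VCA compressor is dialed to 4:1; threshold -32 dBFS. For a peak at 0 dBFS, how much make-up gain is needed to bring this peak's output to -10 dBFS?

14 dB

The peak compresses to -32 + 32/4 = -24 dBFS.
To reach -10 dBFS requires -10 − (-24) = 14 dB of make-up.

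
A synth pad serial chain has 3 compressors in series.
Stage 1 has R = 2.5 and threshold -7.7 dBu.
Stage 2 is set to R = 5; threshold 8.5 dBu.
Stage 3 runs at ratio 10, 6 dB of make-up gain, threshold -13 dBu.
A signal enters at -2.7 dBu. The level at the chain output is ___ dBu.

-6.27 dBu

Stage 1: overshoot 5 dB → 5/2.5 = 2 dB → -5.7 dBu.
Stage 2: -5.7 dBu is at or below the 8.5 dBu threshold — no compression; output -5.7 dBu.
Stage 3: 7.3 dB above -13 dBu, reduced 10:1 to 0.73 dB above → -12.27 dBu; +6 dB make-up → -6.27 dBu.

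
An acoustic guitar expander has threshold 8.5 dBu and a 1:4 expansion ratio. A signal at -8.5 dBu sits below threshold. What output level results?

-59.5 dBu

Undershoot = 8.5 − (-8.5) = 17 dB.
At 1:4, that expands to 68 dB under threshold.
Output = 8.5 − 68 = -59.5 dBu.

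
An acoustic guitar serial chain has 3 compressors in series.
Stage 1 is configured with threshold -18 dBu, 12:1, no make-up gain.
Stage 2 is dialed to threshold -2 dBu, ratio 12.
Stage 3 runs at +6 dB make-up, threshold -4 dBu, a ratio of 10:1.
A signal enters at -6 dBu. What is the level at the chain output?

-11 dBu

Stage 1: overshoot 12 dB → 12/12 = 1 dB → -17 dBu.
Stage 2: below threshold (-17 ≤ -2); passes unchanged; output -17 dBu.
Stage 3: below threshold (-17 ≤ -4); passes unchanged; make-up brings it to -11 dBu.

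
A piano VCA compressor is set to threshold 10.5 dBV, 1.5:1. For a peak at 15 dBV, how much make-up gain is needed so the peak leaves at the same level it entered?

The peak compresses to 10.5 + 4.5/1.5 = 13.5 dBV.
To reach 15 dBV requires 15 − 13.5 = 1.5 dB of make-up.

1.5 dB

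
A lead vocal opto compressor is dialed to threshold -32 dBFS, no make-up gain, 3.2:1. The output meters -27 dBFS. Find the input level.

-16 dBFS

Post-compression overshoot = -27 − (-32) = 5 dB.
Undo the ratio: input overshoot = 5 × 3.2 = 16 dB, giving input = -16 dBFS.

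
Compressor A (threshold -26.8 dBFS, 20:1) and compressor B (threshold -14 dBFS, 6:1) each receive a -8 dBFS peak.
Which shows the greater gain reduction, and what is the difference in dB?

A: 18.8 dB over, compressed to 0.94 dB over, so 17.86 dB of GR.
B: 6 dB over, compressed to 1 dB over, so 5 dB of GR.
A applies 12.86 dB more gain reduction.

A, by 12.86 dB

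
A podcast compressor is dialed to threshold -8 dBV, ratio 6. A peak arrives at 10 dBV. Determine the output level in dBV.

-5 dBV

Overshoot: 10 − (-8) = 18 dB.
6:1 compression reduces that to 18/6 = 3 dB over.
That puts the output at -5 dBV.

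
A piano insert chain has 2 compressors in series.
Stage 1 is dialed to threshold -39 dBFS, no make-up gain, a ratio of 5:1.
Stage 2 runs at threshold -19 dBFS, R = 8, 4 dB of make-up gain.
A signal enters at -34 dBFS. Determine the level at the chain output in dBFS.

-34 dBFS

Stage 1: overshoot 5 dB → 5/5 = 1 dB → -38 dBFS.
Stage 2: below threshold (-38 ≤ -19); passes unchanged; make-up brings it to -34 dBFS.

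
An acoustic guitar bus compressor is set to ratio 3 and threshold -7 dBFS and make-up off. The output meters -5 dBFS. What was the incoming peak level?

-1 dBFS

The compressed level sits -5 − (-7) = 2 dB over threshold.
Before 3:1 compression the overshoot was 2 × 3 = 6 dB, so input = -7 + 6 = -1 dBFS.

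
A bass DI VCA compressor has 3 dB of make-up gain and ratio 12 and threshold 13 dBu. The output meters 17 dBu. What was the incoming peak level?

Stripping the +3 dB make-up gives 14 dBu at the gain stage.
Post-compression overshoot = 14 − 13 = 1 dB.
Undo the ratio: input overshoot = 1 × 12 = 12 dB, giving input = 25 dBu.

25 dBu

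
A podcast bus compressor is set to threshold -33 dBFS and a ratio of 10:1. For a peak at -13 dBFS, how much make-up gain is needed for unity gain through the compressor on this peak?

Without make-up, output = threshold + overshoot/10 = -33 + 2 = -31 dBFS.
Gap to target: 18 dB.

18 dB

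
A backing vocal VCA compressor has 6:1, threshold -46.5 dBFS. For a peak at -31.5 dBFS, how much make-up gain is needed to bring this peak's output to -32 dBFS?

12 dB

Without make-up, output = threshold + overshoot/6 = -46.5 + 2.5 = -44 dBFS.
Gap to target: 12 dB.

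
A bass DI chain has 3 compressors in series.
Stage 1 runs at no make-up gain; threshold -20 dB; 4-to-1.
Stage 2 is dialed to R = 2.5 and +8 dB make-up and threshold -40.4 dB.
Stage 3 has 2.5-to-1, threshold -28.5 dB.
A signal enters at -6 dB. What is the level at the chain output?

-26.236 dB

Stage 1: 14 dB above -20 dB, reduced 4:1 to 3.5 dB above → -16.5 dB.
Stage 2: overshoot 23.9 dB → 23.9/2.5 = 9.56 dB → -30.84 dB; +8 dB make-up → -22.84 dB.
Stage 3: -22.84 dB is 5.66 dB over -28.5 dB; at 2.5:1 that becomes 2.264 dB over, giving -26.236 dB.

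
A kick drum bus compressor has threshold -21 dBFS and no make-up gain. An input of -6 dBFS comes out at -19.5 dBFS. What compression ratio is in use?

Input overshoot = -6 − (-21) = 15 dB; output overshoot = -19.5 − (-21) = 1.5 dB.
Ratio = 15 / 1.5 = 10.

10:1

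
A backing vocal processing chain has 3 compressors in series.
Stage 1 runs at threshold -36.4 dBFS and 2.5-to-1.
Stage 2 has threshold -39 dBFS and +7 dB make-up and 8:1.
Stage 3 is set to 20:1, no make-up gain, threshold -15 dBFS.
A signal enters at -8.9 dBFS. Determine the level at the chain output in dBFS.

Stage 1: overshoot 27.5 dB → 27.5/2.5 = 11 dB → -25.4 dBFS.
Stage 2: -25.4 dBFS is 13.6 dB over -39 dBFS; at 8:1 that becomes 1.7 dB over, giving -37.3 dBFS; +7 dB make-up → -30.3 dBFS.
Stage 3: -30.3 dBFS ≤ -15 dBFS, so stage 3 doesn't engage; output -30.3 dBFS.

-30.3 dBFS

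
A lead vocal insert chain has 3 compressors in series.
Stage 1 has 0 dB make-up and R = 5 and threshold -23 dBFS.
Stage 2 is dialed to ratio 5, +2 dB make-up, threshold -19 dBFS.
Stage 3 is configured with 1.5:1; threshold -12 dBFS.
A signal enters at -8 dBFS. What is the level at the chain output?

-18 dBFS

Stage 1: -8 dBFS is 15 dB over -23 dBFS; at 5:1 that becomes 3 dB over, giving -20 dBFS.
Stage 2: below threshold (-20 ≤ -19); passes unchanged; make-up brings it to -18 dBFS.
Stage 3: below threshold (-18 ≤ -12); passes unchanged; output -18 dBFS.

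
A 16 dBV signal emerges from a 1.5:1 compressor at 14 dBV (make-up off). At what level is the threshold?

10 dBV

Gain reduction = 16 − 14 = 2 dB; output overshoot = GR / (R − 1) = 2 / 0.5 = 4 dB.
Threshold = output − output overshoot = 14 − 4 = 10 dBV.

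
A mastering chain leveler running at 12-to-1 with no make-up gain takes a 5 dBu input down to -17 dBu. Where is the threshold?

-19 dBu

Gain reduction = 5 − (-17) = 22 dB; output overshoot = GR / (R − 1) = 22 / 11 = 2 dB.
Threshold = output − output overshoot = -17 − 2 = -19 dBu.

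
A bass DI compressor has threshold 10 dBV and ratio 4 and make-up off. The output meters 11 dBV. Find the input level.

That's 1 dB above the 10 dBV threshold.
Undo the ratio: input overshoot = 1 × 4 = 4 dB, giving input = 14 dBV.

14 dBV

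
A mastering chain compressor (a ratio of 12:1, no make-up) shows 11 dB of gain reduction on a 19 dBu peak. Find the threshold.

7 dBu

Input is 12 dB above T (since output overshoot × R = input overshoot: (8 − T)·12 = 19 − T gives T = 7 dBu).
Check: 7 + (19 − 7)/12 = 7 + 1 = 8 dBu. ✓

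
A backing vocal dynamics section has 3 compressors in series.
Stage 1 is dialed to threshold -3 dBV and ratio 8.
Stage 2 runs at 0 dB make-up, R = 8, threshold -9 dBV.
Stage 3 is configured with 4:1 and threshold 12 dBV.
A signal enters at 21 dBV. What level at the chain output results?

-7.875 dBV

Stage 1: 21 dBV is 24 dB over -3 dBV; at 8:1 that becomes 3 dB over, giving 0 dBV.
Stage 2: 9 dB above -9 dBV, reduced 8:1 to 1.125 dB above → -7.875 dBV.
Stage 3: below threshold (-7.875 ≤ 12); passes unchanged; output -7.875 dBV.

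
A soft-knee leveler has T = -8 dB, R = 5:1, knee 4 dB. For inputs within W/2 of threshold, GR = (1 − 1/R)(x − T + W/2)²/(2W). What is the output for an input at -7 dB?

-7.9 dB

x − T + W/2 = -7 − (-8) + 2 = 3.
GR = (1 − 1/5) × 3² / 8 = 0.8 × 9 / 8 = 0.9 dB.
Output = -7 − 0.9 = -7.9 dB.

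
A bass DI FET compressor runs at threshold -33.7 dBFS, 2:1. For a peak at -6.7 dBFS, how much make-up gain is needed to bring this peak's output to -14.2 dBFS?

The peak compresses to -33.7 + 27/2 = -20.2 dBFS.
To reach -14.2 dBFS requires -14.2 − (-20.2) = 6 dB of make-up.

6 dB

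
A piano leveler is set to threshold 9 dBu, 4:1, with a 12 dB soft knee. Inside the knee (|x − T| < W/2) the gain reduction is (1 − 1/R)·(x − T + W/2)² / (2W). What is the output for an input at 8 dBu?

7.21875 dBu

x − T + W/2 = 8 − 9 + 6 = 5.
GR = (1 − 1/4) × 5² / 24 = 0.75 × 25 / 24 = 0.78125 dB.
Output = 8 − 0.78125 = 7.21875 dBu.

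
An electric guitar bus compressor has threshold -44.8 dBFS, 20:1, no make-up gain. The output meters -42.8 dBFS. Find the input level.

-4.8 dBFS

Post-compression overshoot = -42.8 − (-44.8) = 2 dB.
Before 20:1 compression the overshoot was 2 × 20 = 40 dB, so input = -44.8 + 40 = -4.8 dBFS.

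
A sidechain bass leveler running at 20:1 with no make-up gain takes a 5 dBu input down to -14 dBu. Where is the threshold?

Let T be the threshold. Output overshoot = (input overshoot)/R, so -14 − T = (5 − T)/20.
20·(-14 − T) = 5 − T → 19·T = -280 − 5 = -285.
T = -285/19 = -15 dBu.

-15 dBu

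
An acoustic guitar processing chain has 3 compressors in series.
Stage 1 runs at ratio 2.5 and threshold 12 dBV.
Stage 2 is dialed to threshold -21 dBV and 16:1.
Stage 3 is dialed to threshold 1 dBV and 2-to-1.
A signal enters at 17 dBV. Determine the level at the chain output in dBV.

-18.8125 dBV

Stage 1: 17 dBV is 5 dB over 12 dBV; at 2.5:1 that becomes 2 dB over, giving 14 dBV.
Stage 2: 14 dBV is 35 dB over -21 dBV; at 16:1 that becomes 2.1875 dB over, giving -18.8125 dBV.
Stage 3: below threshold (-18.8125 ≤ 1); passes unchanged; output -18.8125 dBV.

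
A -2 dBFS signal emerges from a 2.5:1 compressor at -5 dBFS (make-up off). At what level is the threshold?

Gain reduction = -2 − (-5) = 3 dB; output overshoot = GR / (R − 1) = 3 / 1.5 = 2 dB.
Threshold = output − output overshoot = -5 − 2 = -7 dBFS.

-7 dBFS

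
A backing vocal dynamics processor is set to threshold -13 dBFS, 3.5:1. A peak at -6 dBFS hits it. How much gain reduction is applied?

5 dB

-6 dBFS exceeds the threshold by 7 dB.
A 3.5:1 ratio leaves 2 dB of that excess.
Gain reduction = 7 − 2 = 5 dB.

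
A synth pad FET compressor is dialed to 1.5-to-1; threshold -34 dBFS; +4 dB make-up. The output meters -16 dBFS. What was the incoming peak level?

Stripping the +4 dB make-up gives -20 dBFS at the gain stage.
That's 14 dB above the -34 dBFS threshold.
Before 1.5:1 compression the overshoot was 14 × 1.5 = 21 dB, so input = -34 + 21 = -13 dBFS.

-13 dBFS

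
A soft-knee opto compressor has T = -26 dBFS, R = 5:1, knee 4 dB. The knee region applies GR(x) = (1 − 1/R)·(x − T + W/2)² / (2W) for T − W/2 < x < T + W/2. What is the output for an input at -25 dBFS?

x − T + W/2 = -25 − (-26) + 2 = 3.
GR = (1 − 1/5) × 3² / 8 = 0.8 × 9 / 8 = 0.9 dB.
Output = -25 − 0.9 = -25.9 dBFS.

-25.9 dBFS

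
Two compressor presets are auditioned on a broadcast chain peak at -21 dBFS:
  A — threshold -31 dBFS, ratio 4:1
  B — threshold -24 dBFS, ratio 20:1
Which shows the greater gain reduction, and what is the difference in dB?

A, by 4.65 dB

A: 10 dB over, compressed to 2.5 dB over, so 7.5 dB of GR.
B: 3 dB over, compressed to 0.15 dB over, so 2.85 dB of GR.
Difference: 4.65 dB in favour of A.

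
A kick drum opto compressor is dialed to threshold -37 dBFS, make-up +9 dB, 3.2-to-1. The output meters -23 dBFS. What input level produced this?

-21 dBFS

Before make-up, the level was -23 − 9 = -32 dBFS.
Post-compression overshoot = -32 − (-37) = 5 dB.
Input overshoot = R × output overshoot = 16 dB → input = -37 + 16 = -21 dBFS.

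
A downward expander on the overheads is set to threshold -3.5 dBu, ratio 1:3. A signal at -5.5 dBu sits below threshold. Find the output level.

-9.5 dBu

Undershoot = (-3.5) − (-5.5) = 2 dB.
At 1:3, that expands to 6 dB under threshold.
Output = -3.5 − 6 = -9.5 dBu.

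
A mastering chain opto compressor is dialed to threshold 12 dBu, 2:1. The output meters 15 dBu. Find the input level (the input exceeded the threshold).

The compressed level sits 15 − 12 = 3 dB over threshold.
Undo the ratio: input overshoot = 3 × 2 = 6 dB, giving input = 18 dBu.

18 dBu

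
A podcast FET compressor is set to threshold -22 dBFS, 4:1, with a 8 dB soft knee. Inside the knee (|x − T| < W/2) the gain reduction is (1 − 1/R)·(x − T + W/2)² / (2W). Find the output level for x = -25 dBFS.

x − T + W/2 = -25 − (-22) + 4 = 1.
GR = (1 − 1/4) × 1² / 16 = 0.75 × 1 / 16 = 0.046875 dB.
Output = -25 − 0.046875 = -25.046875 dBFS.

-25.046875 dBFS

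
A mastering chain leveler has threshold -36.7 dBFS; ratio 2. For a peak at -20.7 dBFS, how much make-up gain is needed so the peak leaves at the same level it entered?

8 dB

Without make-up, output = threshold + overshoot/2 = -36.7 + 8 = -28.7 dBFS.
Gap to target: 8 dB.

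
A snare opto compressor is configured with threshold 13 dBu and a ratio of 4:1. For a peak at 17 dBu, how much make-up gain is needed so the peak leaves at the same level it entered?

The peak compresses to 13 + 4/4 = 14 dBu.
To reach 17 dBu requires 17 − 14 = 3 dB of make-up.

3 dB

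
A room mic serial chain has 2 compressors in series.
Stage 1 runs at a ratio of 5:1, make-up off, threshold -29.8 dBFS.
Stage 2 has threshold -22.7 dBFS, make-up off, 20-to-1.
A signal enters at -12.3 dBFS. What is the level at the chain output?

Stage 1: -12.3 dBFS is 17.5 dB over -29.8 dBFS; at 5:1 that becomes 3.5 dB over, giving -26.3 dBFS.
Stage 2: -26.3 dBFS ≤ -22.7 dBFS, so stage 2 doesn't engage; output -26.3 dBFS.

-26.3 dBFS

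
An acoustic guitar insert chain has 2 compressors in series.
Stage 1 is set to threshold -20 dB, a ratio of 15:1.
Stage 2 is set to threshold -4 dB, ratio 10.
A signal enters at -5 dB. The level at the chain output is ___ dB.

Stage 1: overshoot 15 dB → 15/15 = 1 dB → -19 dB.
Stage 2: -19 dB ≤ -4 dB, so stage 2 doesn't engage; output -19 dB.

-19 dB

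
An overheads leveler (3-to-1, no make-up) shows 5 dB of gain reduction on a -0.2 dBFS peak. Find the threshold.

Let T be the threshold. Output overshoot = (input overshoot)/R, so -5.2 − T = (-0.2 − T)/3.
3·(-5.2 − T) = -0.2 − T → 2·T = -15.6 − (-0.2) = -15.4.
T = -15.4/2 = -7.7 dBFS.

-7.7 dBFS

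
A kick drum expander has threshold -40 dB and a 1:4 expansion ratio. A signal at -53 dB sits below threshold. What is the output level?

-92 dB

The input is 13 dB below the -40 dB threshold.
A 1:4 expander multiplies undershoot by 4: 13 × 4 = 52 dB below threshold.
Output = -40 − 52 = -92 dB.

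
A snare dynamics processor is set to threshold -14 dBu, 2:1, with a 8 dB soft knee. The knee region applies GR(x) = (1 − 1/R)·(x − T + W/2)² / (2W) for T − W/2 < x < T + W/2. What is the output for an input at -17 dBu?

-17.03125 dBu

x − T + W/2 = -17 − (-14) + 4 = 1.
GR = (1 − 1/2) × 1² / 16 = 0.5 × 1 / 16 = 0.03125 dB.
Output = -17 − 0.03125 = -17.03125 dBu.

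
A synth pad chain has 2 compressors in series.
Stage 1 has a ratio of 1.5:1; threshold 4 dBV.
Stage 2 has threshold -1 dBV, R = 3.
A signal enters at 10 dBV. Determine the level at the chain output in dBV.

2 dBV

Stage 1: overshoot 6 dB → 6/1.5 = 4 dB → 8 dBV.
Stage 2: 8 dBV is 9 dB over -1 dBV; at 3:1 that becomes 3 dB over, giving 2 dBV.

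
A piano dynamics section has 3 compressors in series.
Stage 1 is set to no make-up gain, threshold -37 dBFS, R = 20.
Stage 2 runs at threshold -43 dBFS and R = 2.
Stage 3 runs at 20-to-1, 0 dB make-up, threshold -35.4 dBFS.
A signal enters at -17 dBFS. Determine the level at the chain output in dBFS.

-39.5 dBFS

Stage 1: 20 dB above -37 dBFS, reduced 20:1 to 1 dB above → -36 dBFS.
Stage 2: -36 dBFS is 7 dB over -43 dBFS; at 2:1 that becomes 3.5 dB over, giving -39.5 dBFS.
Stage 3: below threshold (-39.5 ≤ -35.4); passes unchanged; output -39.5 dBFS.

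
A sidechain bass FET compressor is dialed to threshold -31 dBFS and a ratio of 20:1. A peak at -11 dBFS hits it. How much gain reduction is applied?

The signal is 20 dB above threshold.
At 20:1, output sits 20/20 = 1 dB above threshold.
So the signal is attenuated by 20 − 1 = 19 dB.

19 dB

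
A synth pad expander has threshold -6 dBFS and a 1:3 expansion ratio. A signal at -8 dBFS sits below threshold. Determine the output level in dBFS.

Below threshold, a 1:3 expander applies gain = (3−1)×(T − x) of attenuation.
(3−1) × 2 = 4 dB, so output = -8 − 4 = -12 dBFS.

-12 dBFS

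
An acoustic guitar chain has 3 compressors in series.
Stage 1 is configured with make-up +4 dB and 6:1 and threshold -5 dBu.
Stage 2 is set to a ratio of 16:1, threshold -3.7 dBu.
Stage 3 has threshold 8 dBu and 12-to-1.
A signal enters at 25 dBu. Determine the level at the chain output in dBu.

Stage 1: 25 dBu is 30 dB over -5 dBu; at 6:1 that becomes 5 dB over, giving 0 dBu; +4 dB make-up → 4 dBu.
Stage 2: 7.7 dB above -3.7 dBu, reduced 16:1 to 0.48125 dB above → -3.21875 dBu.
Stage 3: -3.21875 dBu ≤ 8 dBu, so stage 3 doesn't engage; output -3.21875 dBu.

-3.21875 dBu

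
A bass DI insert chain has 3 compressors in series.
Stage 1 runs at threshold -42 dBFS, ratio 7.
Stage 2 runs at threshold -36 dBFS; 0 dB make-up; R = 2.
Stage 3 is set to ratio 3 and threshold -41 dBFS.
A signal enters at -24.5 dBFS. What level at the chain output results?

Stage 1: -24.5 dBFS is 17.5 dB over -42 dBFS; at 7:1 that becomes 2.5 dB over, giving -39.5 dBFS.
Stage 2: below threshold (-39.5 ≤ -36); passes unchanged; output -39.5 dBFS.
Stage 3: -39.5 dBFS is 1.5 dB over -41 dBFS; at 3:1 that becomes 0.5 dB over, giving -40.5 dBFS.

-40.5 dBFS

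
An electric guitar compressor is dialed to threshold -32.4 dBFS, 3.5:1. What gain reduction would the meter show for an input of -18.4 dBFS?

The signal is 14 dB above threshold.
After 3.5:1 compression the overshoot becomes 14/3.5 = 4 dB.
So the signal is attenuated by 14 − 4 = 10 dB.

10 dB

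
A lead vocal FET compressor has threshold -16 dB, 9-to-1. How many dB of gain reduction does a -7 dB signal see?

8 dB

The signal is 9 dB above threshold.
A 9:1 ratio leaves 1 dB of that excess.
Gain reduction = 9 − 1 = 8 dB.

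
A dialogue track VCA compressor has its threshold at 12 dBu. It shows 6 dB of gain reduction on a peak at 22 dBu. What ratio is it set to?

Input overshoot = 22 − 12 = 10 dB.
Output overshoot = 10 − 6 = 4 dB.
Ratio = input overshoot / output overshoot = 10 / 4 = 2.5.

2.5:1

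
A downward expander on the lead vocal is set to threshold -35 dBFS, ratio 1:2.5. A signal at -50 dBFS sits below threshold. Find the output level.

-72.5 dBFS

The input is 15 dB below the -35 dBFS threshold.
A 1:2.5 expander multiplies undershoot by 2.5: 15 × 2.5 = 37.5 dB below threshold.
Output = -35 − 37.5 = -72.5 dBFS.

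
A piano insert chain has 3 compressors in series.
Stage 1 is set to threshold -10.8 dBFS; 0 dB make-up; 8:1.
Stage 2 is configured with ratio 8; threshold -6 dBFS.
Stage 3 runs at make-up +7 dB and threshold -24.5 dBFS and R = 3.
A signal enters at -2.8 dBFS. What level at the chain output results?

Stage 1: 8 dB above -10.8 dBFS, reduced 8:1 to 1 dB above → -9.8 dBFS.
Stage 2: -9.8 dBFS is at or below the -6 dBFS threshold — no compression; output -9.8 dBFS.
Stage 3: -9.8 dBFS is 14.7 dB over -24.5 dBFS; at 3:1 that becomes 4.9 dB over, giving -19.6 dBFS; +7 dB make-up → -12.6 dBFS.

-12.6 dBFS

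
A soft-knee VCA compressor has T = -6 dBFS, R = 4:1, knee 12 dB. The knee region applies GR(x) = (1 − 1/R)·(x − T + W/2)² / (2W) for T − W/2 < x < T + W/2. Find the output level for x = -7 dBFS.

x − T + W/2 = -7 − (-6) + 6 = 5.
GR = (1 − 1/4) × 5² / 24 = 0.75 × 25 / 24 = 0.78125 dB.
Output = -7 − 0.78125 = -7.78125 dBFS.

-7.78125 dBFS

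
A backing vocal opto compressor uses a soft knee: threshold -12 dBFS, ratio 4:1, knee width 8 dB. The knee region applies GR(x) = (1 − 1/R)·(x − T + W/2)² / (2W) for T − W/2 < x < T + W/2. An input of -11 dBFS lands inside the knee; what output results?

x − T + W/2 = -11 − (-12) + 4 = 5.
GR = (1 − 1/4) × 5² / 16 = 0.75 × 25 / 16 = 1.171875 dB.
Output = -11 − 1.171875 = -12.171875 dBFS.

-12.171875 dBFS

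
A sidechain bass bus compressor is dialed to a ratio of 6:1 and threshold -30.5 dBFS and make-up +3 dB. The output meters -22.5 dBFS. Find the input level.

-0.5 dBFS

Remove make-up: -22.5 − 3 = -25.5 dBFS.
That's 5 dB above the -30.5 dBFS threshold.
Input overshoot = R × output overshoot = 30 dB → input = -30.5 + 30 = -0.5 dBFS.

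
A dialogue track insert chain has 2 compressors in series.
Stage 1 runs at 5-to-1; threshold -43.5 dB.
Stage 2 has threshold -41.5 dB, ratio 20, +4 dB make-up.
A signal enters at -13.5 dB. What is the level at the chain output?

-37.3 dB

Stage 1: 30 dB above -43.5 dB, reduced 5:1 to 6 dB above → -37.5 dB.
Stage 2: overshoot 4 dB → 4/20 = 0.2 dB → -41.3 dB; +4 dB make-up → -37.3 dB.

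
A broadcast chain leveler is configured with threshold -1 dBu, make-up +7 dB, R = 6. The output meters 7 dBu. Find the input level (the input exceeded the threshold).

Remove make-up: 7 − 7 = 0 dBu.
That's 1 dB above the -1 dBu threshold.
Input overshoot = R × output overshoot = 6 dB → input = -1 + 6 = 5 dBu.

5 dBu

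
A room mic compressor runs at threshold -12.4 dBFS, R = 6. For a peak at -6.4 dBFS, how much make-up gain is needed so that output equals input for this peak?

5 dB

Without make-up, output = threshold + overshoot/6 = -12.4 + 1 = -11.4 dBFS.
Gap to target: 5 dB.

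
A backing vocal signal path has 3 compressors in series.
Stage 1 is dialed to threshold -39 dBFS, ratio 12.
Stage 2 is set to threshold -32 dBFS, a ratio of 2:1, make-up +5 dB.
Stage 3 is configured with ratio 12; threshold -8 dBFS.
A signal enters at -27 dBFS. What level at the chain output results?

-33 dBFS

Stage 1: overshoot 12 dB → 12/12 = 1 dB → -38 dBFS.
Stage 2: -38 dBFS is at or below the -32 dBFS threshold — no compression; make-up brings it to -33 dBFS.
Stage 3: -33 dBFS is at or below the -8 dBFS threshold — no compression; output -33 dBFS.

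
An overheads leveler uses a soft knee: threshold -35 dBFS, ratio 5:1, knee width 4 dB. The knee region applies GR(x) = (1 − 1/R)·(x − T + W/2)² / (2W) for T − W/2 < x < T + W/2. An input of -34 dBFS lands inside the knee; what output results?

-34.9 dBFS

x − T + W/2 = -34 − (-35) + 2 = 3.
GR = (1 − 1/5) × 3² / 8 = 0.8 × 9 / 8 = 0.9 dB.
Output = -34 − 0.9 = -34.9 dBFS.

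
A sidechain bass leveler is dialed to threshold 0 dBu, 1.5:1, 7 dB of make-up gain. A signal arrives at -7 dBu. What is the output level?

0 dBu

-7 dBu is 7 dB below the 0 dBu threshold, so no gain reduction is applied.
Make-up gain adds 7 dB: -7 + 7 = 0 dBu.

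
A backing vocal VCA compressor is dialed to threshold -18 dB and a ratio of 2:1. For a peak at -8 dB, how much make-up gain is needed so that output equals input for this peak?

Overshoot 10 dB → 10/2 = 5 dB after compression, so the compressed level is -18 + 5 = -13 dB.
Make-up = target − compressed = -8 − (-13) = 5 dB.

5 dB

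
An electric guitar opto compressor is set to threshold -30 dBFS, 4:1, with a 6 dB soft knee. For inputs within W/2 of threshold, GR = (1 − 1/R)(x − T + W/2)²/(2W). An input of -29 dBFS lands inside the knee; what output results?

x − T + W/2 = -29 − (-30) + 3 = 4.
GR = (1 − 1/4) × 4² / 12 = 0.75 × 16 / 12 = 1 dB.
Output = -29 − 1 = -30 dBFS.

-30 dBFS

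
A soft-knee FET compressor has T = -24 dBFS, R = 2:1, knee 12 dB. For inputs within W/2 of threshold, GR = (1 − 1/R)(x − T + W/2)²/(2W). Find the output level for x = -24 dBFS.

x − T + W/2 = -24 − (-24) + 6 = 6.
GR = (1 − 1/2) × 6² / 24 = 0.5 × 36 / 24 = 0.75 dB.
Output = -24 − 0.75 = -24.75 dBFS.

-24.75 dBFS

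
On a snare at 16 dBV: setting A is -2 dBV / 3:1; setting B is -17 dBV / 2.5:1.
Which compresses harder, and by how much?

A: GR = 18 − 18/3 = 12 dB.
B: GR = 33 − 33/2.5 = 19.8 dB.
B reduces 7.8 dB more.

B, by 7.8 dB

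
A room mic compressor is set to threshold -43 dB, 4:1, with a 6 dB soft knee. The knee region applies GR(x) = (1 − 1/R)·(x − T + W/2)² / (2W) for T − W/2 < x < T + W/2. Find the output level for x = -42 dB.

x − T + W/2 = -42 − (-43) + 3 = 4.
GR = (1 − 1/4) × 4² / 12 = 0.75 × 16 / 12 = 1 dB.
Output = -42 − 1 = -43 dB.

-43 dB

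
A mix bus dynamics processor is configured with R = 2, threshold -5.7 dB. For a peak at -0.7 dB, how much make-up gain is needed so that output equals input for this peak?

2.5 dB

Overshoot 5 dB → 5/2 = 2.5 dB after compression, so the compressed level is -5.7 + 2.5 = -3.2 dB.
Make-up = target − compressed = -0.7 − (-3.2) = 2.5 dB.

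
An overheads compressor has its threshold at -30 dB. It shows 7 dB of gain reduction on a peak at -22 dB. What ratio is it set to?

8:1

Input overshoot = -22 − (-30) = 8 dB.
Output overshoot = 8 − 7 = 1 dB.
Ratio = input overshoot / output overshoot = 8 / 1 = 8.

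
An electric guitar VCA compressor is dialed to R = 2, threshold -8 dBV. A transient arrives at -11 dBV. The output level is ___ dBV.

-11 dBV

-11 dBV is 3 dB below the -8 dBV threshold, so no gain reduction is applied.
Output = input = -11 dBV.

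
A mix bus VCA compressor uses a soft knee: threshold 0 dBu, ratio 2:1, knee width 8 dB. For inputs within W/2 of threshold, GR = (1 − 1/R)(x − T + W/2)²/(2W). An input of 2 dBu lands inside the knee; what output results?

0.875 dBu

x − T + W/2 = 2 − 0 + 4 = 6.
GR = (1 − 1/2) × 6² / 16 = 0.5 × 36 / 16 = 1.125 dB.
Output = 2 − 1.125 = 0.875 dBu.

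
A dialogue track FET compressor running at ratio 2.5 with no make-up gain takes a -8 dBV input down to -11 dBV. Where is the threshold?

Input is 5 dB above T (since output overshoot × R = input overshoot: (-11 − T)·2.5 = -8 − T gives T = -13 dBV).
Check: -13 + (-8 − (-13))/2.5 = -13 + 2 = -11 dBV. ✓

-13 dBV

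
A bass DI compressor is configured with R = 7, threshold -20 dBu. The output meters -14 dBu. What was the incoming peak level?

22 dBu

That's 6 dB above the -20 dBu threshold.
Before 7:1 compression the overshoot was 6 × 7 = 42 dB, so input = -20 + 42 = 22 dBu.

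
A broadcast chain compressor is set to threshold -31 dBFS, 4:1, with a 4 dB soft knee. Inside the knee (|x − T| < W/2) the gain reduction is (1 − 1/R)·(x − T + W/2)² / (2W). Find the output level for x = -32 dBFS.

-32.09375 dBFS

x − T + W/2 = -32 − (-31) + 2 = 1.
GR = (1 − 1/4) × 1² / 8 = 0.75 × 1 / 8 = 0.09375 dB.
Output = -32 − 0.09375 = -32.09375 dBFS.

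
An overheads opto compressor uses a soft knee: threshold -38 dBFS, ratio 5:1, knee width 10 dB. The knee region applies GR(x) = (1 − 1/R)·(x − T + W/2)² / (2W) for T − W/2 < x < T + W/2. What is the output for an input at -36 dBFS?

x − T + W/2 = -36 − (-38) + 5 = 7.
GR = (1 − 1/5) × 7² / 20 = 0.8 × 49 / 20 = 1.96 dB.
Output = -36 − 1.96 = -37.96 dBFS.

-37.96 dBFS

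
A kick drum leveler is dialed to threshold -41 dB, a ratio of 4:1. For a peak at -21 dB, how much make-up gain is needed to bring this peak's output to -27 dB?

9 dB

Overshoot 20 dB → 20/4 = 5 dB after compression, so the compressed level is -41 + 5 = -36 dB.
Make-up = target − compressed = -27 − (-36) = 9 dB.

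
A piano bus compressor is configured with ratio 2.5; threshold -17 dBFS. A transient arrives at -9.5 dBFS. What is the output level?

The input is 7.5 dB above the -17 dBFS threshold.
The 7.5 dB excess becomes 3 dB after 2.5:1 reduction.
So the level is -17 + 3 = -14 dBFS.

-14 dBFS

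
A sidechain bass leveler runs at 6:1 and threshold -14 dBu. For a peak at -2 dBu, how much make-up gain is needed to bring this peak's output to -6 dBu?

The peak compresses to -14 + 12/6 = -12 dBu.
To reach -6 dBu requires -6 − (-12) = 6 dB of make-up.

6 dB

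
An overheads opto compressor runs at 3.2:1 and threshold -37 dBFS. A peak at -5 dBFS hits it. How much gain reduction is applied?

22 dB

The signal is 32 dB above threshold.
After 3.2:1 compression the overshoot becomes 32/3.2 = 10 dB.
So the signal is attenuated by 32 − 10 = 22 dB.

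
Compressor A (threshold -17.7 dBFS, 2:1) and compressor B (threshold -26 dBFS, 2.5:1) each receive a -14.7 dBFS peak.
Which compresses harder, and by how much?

A: overshoot 3 dB → output overshoot 1.5 dB → GR 1.5 dB.
B: overshoot 11.3 dB → output overshoot 4.52 dB → GR 6.78 dB.
B reduces 5.28 dB more.

B, by 5.28 dB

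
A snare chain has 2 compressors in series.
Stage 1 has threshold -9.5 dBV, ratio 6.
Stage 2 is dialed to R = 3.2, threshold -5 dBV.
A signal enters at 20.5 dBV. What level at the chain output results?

-4.84375 dBV

Stage 1: overshoot 30 dB → 30/6 = 5 dB → -4.5 dBV.
Stage 2: -4.5 dBV is 0.5 dB over -5 dBV; at 3.2:1 that becomes 0.15625 dB over, giving -4.84375 dBV.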